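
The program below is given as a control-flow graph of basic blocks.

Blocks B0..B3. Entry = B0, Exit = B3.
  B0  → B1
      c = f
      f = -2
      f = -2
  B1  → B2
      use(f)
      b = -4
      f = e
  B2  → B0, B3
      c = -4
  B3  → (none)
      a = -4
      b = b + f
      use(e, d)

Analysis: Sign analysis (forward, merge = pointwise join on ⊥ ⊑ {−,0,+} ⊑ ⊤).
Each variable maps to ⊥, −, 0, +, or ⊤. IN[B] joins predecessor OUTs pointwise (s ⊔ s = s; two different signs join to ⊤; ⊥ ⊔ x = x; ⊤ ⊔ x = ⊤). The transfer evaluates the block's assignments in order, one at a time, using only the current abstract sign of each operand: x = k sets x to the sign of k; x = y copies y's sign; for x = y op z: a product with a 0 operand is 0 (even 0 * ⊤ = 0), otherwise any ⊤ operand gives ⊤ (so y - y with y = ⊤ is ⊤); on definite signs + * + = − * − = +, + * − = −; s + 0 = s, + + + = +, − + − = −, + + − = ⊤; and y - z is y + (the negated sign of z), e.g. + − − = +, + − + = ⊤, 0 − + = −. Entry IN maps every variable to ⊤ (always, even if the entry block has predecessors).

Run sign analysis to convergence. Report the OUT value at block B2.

Answer: {a: ⊤, b: -, c: -, d: ⊤, e: ⊤, f: ⊤}

Trace:
Per-block solution:
  B0: | IN=(all ⊤) | OUT={f:-; rest ⊤}
  B1: | IN={f:-; rest ⊤} | OUT={b:-; rest ⊤}
  B2: | IN={b:-; rest ⊤} | OUT={b:-, c:-; rest ⊤}
  B3: | IN={b:-, c:-; rest ⊤} | OUT={a:-, c:-; rest ⊤}

Merge at B2: IN[B2] = OUT[B1] = {a: ⊤, b: -, c: ⊤, d: ⊤, e: ⊤, f: ⊤}
Applying B2's transfer function to that IN value gives OUT[B2] (row B2 above).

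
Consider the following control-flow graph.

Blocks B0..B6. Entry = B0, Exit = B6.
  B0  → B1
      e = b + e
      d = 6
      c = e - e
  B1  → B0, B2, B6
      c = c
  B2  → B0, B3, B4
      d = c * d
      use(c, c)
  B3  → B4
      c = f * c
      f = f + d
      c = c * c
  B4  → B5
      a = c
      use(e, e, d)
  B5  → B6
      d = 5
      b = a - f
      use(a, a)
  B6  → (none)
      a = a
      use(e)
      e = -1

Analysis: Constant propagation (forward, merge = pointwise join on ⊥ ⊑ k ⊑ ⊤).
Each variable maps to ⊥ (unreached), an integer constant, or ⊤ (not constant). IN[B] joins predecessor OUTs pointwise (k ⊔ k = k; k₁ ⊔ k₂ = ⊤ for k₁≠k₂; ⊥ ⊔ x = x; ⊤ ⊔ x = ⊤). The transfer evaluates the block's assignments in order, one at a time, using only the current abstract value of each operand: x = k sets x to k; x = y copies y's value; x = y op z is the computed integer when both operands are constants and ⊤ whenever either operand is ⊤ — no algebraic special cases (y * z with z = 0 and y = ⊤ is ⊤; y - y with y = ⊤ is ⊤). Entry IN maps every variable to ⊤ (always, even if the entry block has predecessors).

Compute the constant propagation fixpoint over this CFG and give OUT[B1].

Fixpoint table:
  B0:   IN=(all ⊤)   OUT={d:6; rest ⊤}
  B1:   IN={d:6; rest ⊤}   OUT={d:6; rest ⊤}
  B2:   IN={d:6; rest ⊤}   OUT=(all ⊤)
  B3:   IN=(all ⊤)   OUT=(all ⊤)
  B4:   IN=(all ⊤)   OUT=(all ⊤)
  B5:   IN=(all ⊤)   OUT={d:5; rest ⊤}
  B6:   IN=(all ⊤)   OUT={e:-1; rest ⊤}

Merge at B1: IN[B1] = OUT[B0] = {a: ⊤, b: ⊤, c: ⊤, d: 6, e: ⊤, f: ⊤}
Applying B1's transfer function to that IN value gives OUT[B1] (row B1 above).

Answer: {a: ⊤, b: ⊤, c: ⊤, d: 6, e: ⊤, f: ⊤}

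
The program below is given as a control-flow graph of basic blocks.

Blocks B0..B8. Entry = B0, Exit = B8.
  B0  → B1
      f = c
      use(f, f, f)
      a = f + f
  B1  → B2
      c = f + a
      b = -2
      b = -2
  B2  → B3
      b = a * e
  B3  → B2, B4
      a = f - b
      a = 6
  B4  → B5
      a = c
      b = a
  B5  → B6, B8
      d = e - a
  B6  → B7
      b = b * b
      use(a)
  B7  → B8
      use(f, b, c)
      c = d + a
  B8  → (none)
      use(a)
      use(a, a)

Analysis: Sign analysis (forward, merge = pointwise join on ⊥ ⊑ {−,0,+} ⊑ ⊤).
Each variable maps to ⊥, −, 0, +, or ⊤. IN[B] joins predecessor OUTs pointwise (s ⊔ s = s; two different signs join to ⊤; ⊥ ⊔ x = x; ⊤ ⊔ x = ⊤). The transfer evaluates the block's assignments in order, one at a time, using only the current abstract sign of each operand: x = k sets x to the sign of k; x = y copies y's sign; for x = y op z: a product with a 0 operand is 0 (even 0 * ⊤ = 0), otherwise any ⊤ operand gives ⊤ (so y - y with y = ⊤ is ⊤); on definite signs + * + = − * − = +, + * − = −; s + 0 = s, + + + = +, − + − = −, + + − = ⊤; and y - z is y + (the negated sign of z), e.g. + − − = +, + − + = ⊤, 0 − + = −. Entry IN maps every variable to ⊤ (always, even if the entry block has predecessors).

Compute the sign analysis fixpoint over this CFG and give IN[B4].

Answer: {a: +, b: ⊤, c: ⊤, d: ⊤, e: ⊤, f: ⊤}

Trace:
Per-block solution:
  B0: | IN=(all ⊤) | OUT=(all ⊤)
  B1: | IN=(all ⊤) | OUT={b:-; rest ⊤}
  B2: | IN=(all ⊤) | OUT=(all ⊤)
  B3: | IN=(all ⊤) | OUT={a:+; rest ⊤}
  B4: | IN={a:+; rest ⊤} | OUT=(all ⊤)
  B5: | IN=(all ⊤) | OUT=(all ⊤)
  B6: | IN=(all ⊤) | OUT=(all ⊤)
  B7: | IN=(all ⊤) | OUT=(all ⊤)
  B8: | IN=(all ⊤) | OUT=(all ⊤)

Merge at B4: IN[B4] = OUT[B3] = {a: +, b: ⊤, c: ⊤, d: ⊤, e: ⊤, f: ⊤}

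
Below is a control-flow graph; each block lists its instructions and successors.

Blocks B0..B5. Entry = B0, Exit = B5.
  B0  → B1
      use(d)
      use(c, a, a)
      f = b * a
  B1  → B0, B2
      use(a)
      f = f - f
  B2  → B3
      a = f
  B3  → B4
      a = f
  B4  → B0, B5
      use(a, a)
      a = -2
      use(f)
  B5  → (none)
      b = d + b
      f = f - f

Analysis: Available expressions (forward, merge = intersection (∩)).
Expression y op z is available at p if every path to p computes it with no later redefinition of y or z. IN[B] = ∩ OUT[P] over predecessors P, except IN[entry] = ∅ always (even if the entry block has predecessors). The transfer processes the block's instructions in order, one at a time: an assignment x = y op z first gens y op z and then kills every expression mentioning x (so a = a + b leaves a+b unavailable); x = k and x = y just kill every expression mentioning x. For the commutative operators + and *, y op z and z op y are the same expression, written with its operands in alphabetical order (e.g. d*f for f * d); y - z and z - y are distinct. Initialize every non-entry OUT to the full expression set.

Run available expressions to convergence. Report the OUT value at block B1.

Answer: {a*b}

Working:
Fixpoint table:
  B0:   IN={}   OUT={a*b}
  B1:   IN={a*b}   OUT={a*b}
  B2:   IN={a*b}   OUT={}
  B3:   IN={}   OUT={}
  B4:   IN={}   OUT={}
  B5:   IN={}   OUT={}

Merge at B1: IN[B1] = OUT[B0] = {a*b}
Applying B1's transfer function to that IN value gives OUT[B1] (row B1 above).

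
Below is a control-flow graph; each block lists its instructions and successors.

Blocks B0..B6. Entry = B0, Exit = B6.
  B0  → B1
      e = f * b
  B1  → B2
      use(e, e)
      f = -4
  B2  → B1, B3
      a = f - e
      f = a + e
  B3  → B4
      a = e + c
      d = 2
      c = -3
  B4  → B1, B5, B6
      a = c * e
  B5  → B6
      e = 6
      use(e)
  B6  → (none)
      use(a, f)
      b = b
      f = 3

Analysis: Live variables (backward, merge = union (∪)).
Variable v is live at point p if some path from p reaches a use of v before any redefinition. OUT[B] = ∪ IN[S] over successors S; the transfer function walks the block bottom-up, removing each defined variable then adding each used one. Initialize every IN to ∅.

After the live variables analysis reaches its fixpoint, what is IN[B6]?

Per-block solution:
  B0: | IN={b, c, f} | OUT={b, c, e}
  B1: | IN={b, c, e} | OUT={b, c, e, f}
  B2: | IN={b, c, e, f} | OUT={b, c, e, f}
  B3: | IN={b, c, e, f} | OUT={b, c, e, f}
  B4: | IN={b, c, e, f} | OUT={a, b, c, e, f}
  B5: | IN={a, b, f} | OUT={a, b, f}
  B6: | IN={a, b, f} | OUT={}

B6 is the boundary node: OUT[B6] = {}
Applying B6's transfer function to that OUT value gives IN[B6] (row B6 above).

Answer: {a, b, f}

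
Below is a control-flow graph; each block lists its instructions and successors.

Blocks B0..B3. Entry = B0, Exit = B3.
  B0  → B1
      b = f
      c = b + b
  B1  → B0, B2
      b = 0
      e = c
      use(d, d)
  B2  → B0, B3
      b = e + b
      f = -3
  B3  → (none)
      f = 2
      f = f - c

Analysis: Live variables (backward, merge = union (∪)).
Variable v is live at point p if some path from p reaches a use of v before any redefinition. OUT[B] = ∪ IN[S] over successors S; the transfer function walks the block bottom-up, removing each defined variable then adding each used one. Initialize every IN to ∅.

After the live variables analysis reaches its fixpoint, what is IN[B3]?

Answer: {c}

Working:
Fixpoint table:
  B0:  IN={d, f}  OUT={c, d, f}
  B1:  IN={c, d, f}  OUT={b, c, d, e, f}
  B2:  IN={b, c, d, e}  OUT={c, d, f}
  B3:  IN={c}  OUT={}

B3 is the boundary node: OUT[B3] = {}
Applying B3's transfer function to that OUT value gives IN[B3] (row B3 above).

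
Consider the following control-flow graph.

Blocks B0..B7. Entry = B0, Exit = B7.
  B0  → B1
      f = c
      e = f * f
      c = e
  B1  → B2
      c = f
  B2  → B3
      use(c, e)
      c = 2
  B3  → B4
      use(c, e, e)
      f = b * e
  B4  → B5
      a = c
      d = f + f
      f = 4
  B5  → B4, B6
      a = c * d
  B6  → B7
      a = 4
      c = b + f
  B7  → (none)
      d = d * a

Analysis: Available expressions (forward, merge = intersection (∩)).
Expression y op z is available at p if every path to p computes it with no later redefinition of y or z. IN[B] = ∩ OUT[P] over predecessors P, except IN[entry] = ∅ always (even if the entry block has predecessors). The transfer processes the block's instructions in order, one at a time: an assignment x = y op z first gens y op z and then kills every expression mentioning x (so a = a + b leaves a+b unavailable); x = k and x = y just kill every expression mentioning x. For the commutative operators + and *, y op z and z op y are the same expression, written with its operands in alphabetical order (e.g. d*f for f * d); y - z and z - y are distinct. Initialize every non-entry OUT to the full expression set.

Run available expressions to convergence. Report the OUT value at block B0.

Converged values:
  B0:  IN={}  OUT={f*f}
  B1:  IN={f*f}  OUT={f*f}
  B2:  IN={f*f}  OUT={f*f}
  B3:  IN={f*f}  OUT={b*e}
  B4:  IN={b*e}  OUT={b*e}
  B5:  IN={b*e}  OUT={b*e, c*d}
  B6:  IN={b*e, c*d}  OUT={b*e, b+f}
  B7:  IN={b*e, b+f}  OUT={b*e, b+f}

B0 is the boundary node: IN[B0] = {}
Applying B0's transfer function to that IN value gives OUT[B0] (row B0 above).

Answer: {f*f}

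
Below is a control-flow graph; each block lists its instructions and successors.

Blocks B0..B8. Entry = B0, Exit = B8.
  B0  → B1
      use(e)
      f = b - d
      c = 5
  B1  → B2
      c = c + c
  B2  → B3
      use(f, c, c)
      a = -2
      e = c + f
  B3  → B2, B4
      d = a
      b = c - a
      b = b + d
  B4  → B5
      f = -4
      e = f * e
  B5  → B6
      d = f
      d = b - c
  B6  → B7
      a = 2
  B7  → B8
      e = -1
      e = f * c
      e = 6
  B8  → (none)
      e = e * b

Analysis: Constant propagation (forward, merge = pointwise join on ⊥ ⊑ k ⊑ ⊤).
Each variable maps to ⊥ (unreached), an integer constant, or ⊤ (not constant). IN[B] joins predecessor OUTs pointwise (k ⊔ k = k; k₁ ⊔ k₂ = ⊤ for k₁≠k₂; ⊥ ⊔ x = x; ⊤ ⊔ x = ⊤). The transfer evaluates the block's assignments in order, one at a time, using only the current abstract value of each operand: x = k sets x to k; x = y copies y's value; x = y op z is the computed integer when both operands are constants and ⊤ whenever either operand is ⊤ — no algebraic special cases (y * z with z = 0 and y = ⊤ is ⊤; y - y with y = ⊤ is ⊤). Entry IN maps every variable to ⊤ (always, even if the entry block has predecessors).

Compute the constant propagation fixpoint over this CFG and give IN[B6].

Converged values:
  B0:  IN=(all ⊤)  OUT={c:5; rest ⊤}
  B1:  IN={c:5; rest ⊤}  OUT={c:10; rest ⊤}
  B2:  IN={c:10; rest ⊤}  OUT={a:-2, c:10; rest ⊤}
  B3:  IN={a:-2, c:10; rest ⊤}  OUT={a:-2, b:10, c:10, d:-2; rest ⊤}
  B4:  IN={a:-2, b:10, c:10, d:-2; rest ⊤}  OUT={a:-2, b:10, c:10, d:-2, f:-4; rest ⊤}
  B5:  IN={a:-2, b:10, c:10, d:-2, f:-4; rest ⊤}  OUT={a:-2, b:10, c:10, d:0, f:-4; rest ⊤}
  B6:  IN={a:-2, b:10, c:10, d:0, f:-4; rest ⊤}  OUT={a:2, b:10, c:10, d:0, f:-4; rest ⊤}
  B7:  IN={a:2, b:10, c:10, d:0, f:-4; rest ⊤}  OUT={a:2, b:10, c:10, d:0, e:6, f:-4; rest ⊤}
  B8:  IN={a:2, b:10, c:10, d:0, e:6, f:-4; rest ⊤}  OUT={a:2, b:10, c:10, d:0, e:60, f:-4; rest ⊤}

Merge at B6: IN[B6] = OUT[B5] = {a: -2, b: 10, c: 10, d: 0, e: ⊤, f: -4}

Answer: {a: -2, b: 10, c: 10, d: 0, e: ⊤, f: -4}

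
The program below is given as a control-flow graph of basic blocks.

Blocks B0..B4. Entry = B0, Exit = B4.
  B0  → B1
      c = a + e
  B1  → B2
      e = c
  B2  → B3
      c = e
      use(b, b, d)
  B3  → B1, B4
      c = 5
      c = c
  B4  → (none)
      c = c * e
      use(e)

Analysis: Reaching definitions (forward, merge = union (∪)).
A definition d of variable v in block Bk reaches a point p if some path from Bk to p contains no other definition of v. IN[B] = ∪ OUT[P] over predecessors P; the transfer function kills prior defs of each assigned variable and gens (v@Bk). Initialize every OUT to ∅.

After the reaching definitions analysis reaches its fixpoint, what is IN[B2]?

Answer: {c@B0, c@B3, e@B1}

Trace:
Fixpoint table:
  B0: | IN={} | OUT={c@B0}
  B1: | IN={c@B0, c@B3, e@B1} | OUT={c@B0, c@B3, e@B1}
  B2: | IN={c@B0, c@B3, e@B1} | OUT={c@B2, e@B1}
  B3: | IN={c@B2, e@B1} | OUT={c@B3, e@B1}
  B4: | IN={c@B3, e@B1} | OUT={c@B4, e@B1}

Merge at B2: IN[B2] = OUT[B1] = {c@B0, c@B3, e@B1}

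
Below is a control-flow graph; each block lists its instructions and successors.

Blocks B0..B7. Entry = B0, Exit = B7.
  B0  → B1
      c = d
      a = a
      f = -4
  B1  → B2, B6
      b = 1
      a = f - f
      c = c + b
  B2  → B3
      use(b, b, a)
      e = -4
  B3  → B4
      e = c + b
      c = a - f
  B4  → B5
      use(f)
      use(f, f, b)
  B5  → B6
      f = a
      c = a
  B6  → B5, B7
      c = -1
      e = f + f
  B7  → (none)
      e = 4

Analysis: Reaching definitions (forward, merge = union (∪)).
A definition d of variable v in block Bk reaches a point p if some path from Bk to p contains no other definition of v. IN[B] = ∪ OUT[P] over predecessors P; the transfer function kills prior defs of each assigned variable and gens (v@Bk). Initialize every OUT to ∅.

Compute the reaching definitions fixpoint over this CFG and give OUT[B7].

Converged values:
  B0:  IN={}  OUT={a@B0, c@B0, f@B0}
  B1:  IN={a@B0, c@B0, f@B0}  OUT={a@B1, b@B1, c@B1, f@B0}
  B2:  IN={a@B1, b@B1, c@B1, f@B0}  OUT={a@B1, b@B1, c@B1, e@B2, f@B0}
  B3:  IN={a@B1, b@B1, c@B1, e@B2, f@B0}  OUT={a@B1, b@B1, c@B3, e@B3, f@B0}
  B4:  IN={a@B1, b@B1, c@B3, e@B3, f@B0}  OUT={a@B1, b@B1, c@B3, e@B3, f@B0}
  B5:  IN={a@B1, b@B1, c@B3, c@B6, e@B3, e@B6, f@B0, f@B5}  OUT={a@B1, b@B1, c@B5, e@B3, e@B6, f@B5}
  B6:  IN={a@B1, b@B1, c@B1, c@B5, e@B3, e@B6, f@B0, f@B5}  OUT={a@B1, b@B1, c@B6, e@B6, f@B0, f@B5}
  B7:  IN={a@B1, b@B1, c@B6, e@B6, f@B0, f@B5}  OUT={a@B1, b@B1, c@B6, e@B7, f@B0, f@B5}

Merge at B7: IN[B7] = OUT[B6] = {a@B1, b@B1, c@B6, e@B6, f@B0, f@B5}
Applying B7's transfer function to that IN value gives OUT[B7] (row B7 above).

Answer: {a@B1, b@B1, c@B6, e@B7, f@B0, f@B5}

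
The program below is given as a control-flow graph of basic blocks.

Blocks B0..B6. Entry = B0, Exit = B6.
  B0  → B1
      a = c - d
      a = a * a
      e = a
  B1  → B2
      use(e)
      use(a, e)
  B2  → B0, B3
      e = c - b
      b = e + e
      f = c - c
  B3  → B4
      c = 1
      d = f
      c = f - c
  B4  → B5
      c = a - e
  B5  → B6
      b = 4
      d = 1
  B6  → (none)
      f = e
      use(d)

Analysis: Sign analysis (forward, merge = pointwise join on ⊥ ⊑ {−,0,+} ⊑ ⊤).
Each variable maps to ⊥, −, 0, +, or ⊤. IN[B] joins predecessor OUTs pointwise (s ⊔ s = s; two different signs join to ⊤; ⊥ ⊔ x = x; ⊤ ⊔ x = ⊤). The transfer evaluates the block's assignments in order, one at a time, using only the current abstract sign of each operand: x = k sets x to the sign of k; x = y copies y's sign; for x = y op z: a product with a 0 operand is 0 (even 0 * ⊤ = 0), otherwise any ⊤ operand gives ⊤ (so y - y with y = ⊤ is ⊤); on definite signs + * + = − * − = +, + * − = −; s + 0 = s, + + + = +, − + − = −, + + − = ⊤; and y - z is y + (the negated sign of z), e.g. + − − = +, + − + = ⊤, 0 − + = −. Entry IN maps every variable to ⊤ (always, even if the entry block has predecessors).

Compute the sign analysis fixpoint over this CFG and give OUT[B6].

Per-block solution:
  B0:  IN=(all ⊤)  OUT=(all ⊤)
  B1:  IN=(all ⊤)  OUT=(all ⊤)
  B2:  IN=(all ⊤)  OUT=(all ⊤)
  B3:  IN=(all ⊤)  OUT=(all ⊤)
  B4:  IN=(all ⊤)  OUT=(all ⊤)
  B5:  IN=(all ⊤)  OUT={b:+, d:+; rest ⊤}
  B6:  IN={b:+, d:+; rest ⊤}  OUT={b:+, d:+; rest ⊤}

Merge at B6: IN[B6] = OUT[B5] = {a: ⊤, b: +, c: ⊤, d: +, e: ⊤, f: ⊤}
Applying B6's transfer function to that IN value gives OUT[B6] (row B6 above).

Answer: {a: ⊤, b: +, c: ⊤, d: +, e: ⊤, f: ⊤}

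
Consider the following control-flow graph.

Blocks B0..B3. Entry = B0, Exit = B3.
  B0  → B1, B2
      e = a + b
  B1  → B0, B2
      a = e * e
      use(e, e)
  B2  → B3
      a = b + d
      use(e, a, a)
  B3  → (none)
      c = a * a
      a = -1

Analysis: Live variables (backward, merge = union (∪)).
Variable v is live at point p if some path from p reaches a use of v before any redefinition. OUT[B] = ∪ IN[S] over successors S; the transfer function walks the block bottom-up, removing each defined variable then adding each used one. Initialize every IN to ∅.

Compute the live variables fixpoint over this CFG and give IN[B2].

Per-block solution:
  B0:   IN={a, b, d}   OUT={b, d, e}
  B1:   IN={b, d, e}   OUT={a, b, d, e}
  B2:   IN={b, d, e}   OUT={a}
  B3:   IN={a}   OUT={}

Merge at B2: OUT[B2] = IN[B3] = {a}
Applying B2's transfer function to that OUT value gives IN[B2] (row B2 above).

Answer: {b, d, e}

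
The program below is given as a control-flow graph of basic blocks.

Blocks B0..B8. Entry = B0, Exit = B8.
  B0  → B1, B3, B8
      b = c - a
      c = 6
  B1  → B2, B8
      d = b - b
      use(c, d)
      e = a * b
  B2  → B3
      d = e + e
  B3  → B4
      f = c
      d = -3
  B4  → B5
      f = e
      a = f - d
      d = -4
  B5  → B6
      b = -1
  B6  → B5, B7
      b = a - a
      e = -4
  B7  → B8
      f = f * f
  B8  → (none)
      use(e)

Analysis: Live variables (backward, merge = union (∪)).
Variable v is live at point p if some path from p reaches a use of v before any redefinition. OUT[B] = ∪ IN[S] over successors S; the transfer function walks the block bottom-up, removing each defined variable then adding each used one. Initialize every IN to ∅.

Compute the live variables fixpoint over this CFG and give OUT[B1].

Fixpoint table:
  B0:   IN={a, c, e}   OUT={a, b, c, e}
  B1:   IN={a, b, c}   OUT={c, e}
  B2:   IN={c, e}   OUT={c, e}
  B3:   IN={c, e}   OUT={d, e}
  B4:   IN={d, e}   OUT={a, f}
  B5:   IN={a, f}   OUT={a, f}
  B6:   IN={a, f}   OUT={a, e, f}
  B7:   IN={e, f}   OUT={e}
  B8:   IN={e}   OUT={}

Merge at B1: OUT[B1] = IN[B2] ⊔ IN[B8] = {c, e}

Answer: {c, e}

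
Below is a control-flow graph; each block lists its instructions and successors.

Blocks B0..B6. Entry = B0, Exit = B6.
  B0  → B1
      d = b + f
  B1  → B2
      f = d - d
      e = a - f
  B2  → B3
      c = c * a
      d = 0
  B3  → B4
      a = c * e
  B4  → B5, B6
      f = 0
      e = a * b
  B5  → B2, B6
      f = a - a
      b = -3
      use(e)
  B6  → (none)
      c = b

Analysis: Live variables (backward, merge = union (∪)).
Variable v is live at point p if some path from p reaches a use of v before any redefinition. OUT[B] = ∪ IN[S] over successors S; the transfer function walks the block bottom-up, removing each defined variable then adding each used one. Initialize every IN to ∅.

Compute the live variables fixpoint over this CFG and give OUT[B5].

Per-block solution:
  B0:   IN={a, b, c, f}   OUT={a, b, c, d}
  B1:   IN={a, b, c, d}   OUT={a, b, c, e}
  B2:   IN={a, b, c, e}   OUT={b, c, e}
  B3:   IN={b, c, e}   OUT={a, b, c}
  B4:   IN={a, b, c}   OUT={a, b, c, e}
  B5:   IN={a, c, e}   OUT={a, b, c, e}
  B6:   IN={b}   OUT={}

Merge at B5: OUT[B5] = IN[B2] ⊔ IN[B6] = {a, b, c, e}

Answer: {a, b, c, e}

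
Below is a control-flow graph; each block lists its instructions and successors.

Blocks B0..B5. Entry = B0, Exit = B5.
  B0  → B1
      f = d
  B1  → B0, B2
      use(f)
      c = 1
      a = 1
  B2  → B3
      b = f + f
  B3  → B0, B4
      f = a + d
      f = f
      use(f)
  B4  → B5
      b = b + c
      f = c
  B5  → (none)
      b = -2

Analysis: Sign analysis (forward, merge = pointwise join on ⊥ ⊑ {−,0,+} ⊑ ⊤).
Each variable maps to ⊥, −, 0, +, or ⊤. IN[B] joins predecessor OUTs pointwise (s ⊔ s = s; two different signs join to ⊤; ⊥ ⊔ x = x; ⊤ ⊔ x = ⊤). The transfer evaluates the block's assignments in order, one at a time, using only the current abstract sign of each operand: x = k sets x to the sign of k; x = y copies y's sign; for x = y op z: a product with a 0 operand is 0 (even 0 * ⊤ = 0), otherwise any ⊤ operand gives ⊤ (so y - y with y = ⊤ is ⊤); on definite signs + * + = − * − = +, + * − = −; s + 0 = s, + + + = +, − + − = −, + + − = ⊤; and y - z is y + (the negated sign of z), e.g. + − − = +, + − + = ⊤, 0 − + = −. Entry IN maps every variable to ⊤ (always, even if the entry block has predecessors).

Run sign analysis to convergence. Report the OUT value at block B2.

Answer: {a: +, b: ⊤, c: +, d: ⊤, e: ⊤, f: ⊤}

Derivation:
Fixpoint table:
  B0:   IN=(all ⊤)   OUT=(all ⊤)
  B1:   IN=(all ⊤)   OUT={a:+, c:+; rest ⊤}
  B2:   IN={a:+, c:+; rest ⊤}   OUT={a:+, c:+; rest ⊤}
  B3:   IN={a:+, c:+; rest ⊤}   OUT={a:+, c:+; rest ⊤}
  B4:   IN={a:+, c:+; rest ⊤}   OUT={a:+, c:+, f:+; rest ⊤}
  B5:   IN={a:+, c:+, f:+; rest ⊤}   OUT={a:+, b:-, c:+, f:+; rest ⊤}

Merge at B2: IN[B2] = OUT[B1] = {a: +, b: ⊤, c: +, d: ⊤, e: ⊤, f: ⊤}
Applying B2's transfer function to that IN value gives OUT[B2] (row B2 above).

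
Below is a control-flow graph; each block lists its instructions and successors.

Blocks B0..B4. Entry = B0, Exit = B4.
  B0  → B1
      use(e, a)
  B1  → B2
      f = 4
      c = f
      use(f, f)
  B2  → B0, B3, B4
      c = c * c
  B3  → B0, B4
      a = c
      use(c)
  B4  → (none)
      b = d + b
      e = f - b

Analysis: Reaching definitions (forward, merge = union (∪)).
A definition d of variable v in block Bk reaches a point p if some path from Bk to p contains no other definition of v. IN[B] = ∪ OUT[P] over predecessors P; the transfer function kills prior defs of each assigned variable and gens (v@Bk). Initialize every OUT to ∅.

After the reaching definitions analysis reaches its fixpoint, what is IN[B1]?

Fixpoint table:
  B0:  IN={a@B3, c@B2, f@B1}  OUT={a@B3, c@B2, f@B1}
  B1:  IN={a@B3, c@B2, f@B1}  OUT={a@B3, c@B1, f@B1}
  B2:  IN={a@B3, c@B1, f@B1}  OUT={a@B3, c@B2, f@B1}
  B3:  IN={a@B3, c@B2, f@B1}  OUT={a@B3, c@B2, f@B1}
  B4:  IN={a@B3, c@B2, f@B1}  OUT={a@B3, b@B4, c@B2, e@B4, f@B1}

Merge at B1: IN[B1] = OUT[B0] = {a@B3, c@B2, f@B1}

Answer: {a@B3, c@B2, f@B1}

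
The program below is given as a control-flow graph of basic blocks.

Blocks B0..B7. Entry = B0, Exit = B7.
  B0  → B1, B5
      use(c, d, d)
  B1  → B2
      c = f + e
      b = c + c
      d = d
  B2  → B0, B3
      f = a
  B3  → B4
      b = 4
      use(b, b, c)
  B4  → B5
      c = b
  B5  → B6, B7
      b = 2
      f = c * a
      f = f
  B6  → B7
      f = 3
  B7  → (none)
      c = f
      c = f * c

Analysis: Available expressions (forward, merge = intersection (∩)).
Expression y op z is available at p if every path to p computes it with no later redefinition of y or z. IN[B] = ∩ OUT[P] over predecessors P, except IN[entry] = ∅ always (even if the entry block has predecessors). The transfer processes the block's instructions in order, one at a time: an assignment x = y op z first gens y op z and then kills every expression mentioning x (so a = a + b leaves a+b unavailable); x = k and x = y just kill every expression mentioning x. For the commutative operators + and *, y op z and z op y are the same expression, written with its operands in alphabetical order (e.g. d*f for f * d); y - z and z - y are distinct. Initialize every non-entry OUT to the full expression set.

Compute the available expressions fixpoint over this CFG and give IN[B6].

Answer: {a*c}

Derivation:
Per-block solution:
  B0:  IN={}  OUT={}
  B1:  IN={}  OUT={c+c, e+f}
  B2:  IN={c+c, e+f}  OUT={c+c}
  B3:  IN={c+c}  OUT={c+c}
  B4:  IN={c+c}  OUT={}
  B5:  IN={}  OUT={a*c}
  B6:  IN={a*c}  OUT={a*c}
  B7:  IN={a*c}  OUT={}

Merge at B6: IN[B6] = OUT[B5] = {a*c}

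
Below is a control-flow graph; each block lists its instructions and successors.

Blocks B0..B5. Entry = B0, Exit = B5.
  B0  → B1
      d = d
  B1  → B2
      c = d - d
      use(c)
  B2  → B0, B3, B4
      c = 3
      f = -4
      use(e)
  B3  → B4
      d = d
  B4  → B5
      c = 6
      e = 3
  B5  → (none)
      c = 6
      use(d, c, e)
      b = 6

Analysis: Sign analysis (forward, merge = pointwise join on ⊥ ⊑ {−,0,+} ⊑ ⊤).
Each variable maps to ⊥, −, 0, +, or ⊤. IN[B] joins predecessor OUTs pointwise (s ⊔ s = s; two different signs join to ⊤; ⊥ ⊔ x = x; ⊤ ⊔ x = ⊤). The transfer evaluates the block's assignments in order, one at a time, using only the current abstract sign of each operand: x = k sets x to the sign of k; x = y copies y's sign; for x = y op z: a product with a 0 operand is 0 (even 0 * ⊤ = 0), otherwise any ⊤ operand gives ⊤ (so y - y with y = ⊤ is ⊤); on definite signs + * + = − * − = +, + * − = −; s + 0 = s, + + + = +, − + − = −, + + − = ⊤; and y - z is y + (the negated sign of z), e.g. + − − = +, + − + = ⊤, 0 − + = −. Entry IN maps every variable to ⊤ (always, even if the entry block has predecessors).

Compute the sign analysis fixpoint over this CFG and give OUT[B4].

Answer: {a: ⊤, b: ⊤, c: +, d: ⊤, e: +, f: -}

Working:
Fixpoint table:
  B0:   IN=(all ⊤)   OUT=(all ⊤)
  B1:   IN=(all ⊤)   OUT=(all ⊤)
  B2:   IN=(all ⊤)   OUT={c:+, f:-; rest ⊤}
  B3:   IN={c:+, f:-; rest ⊤}   OUT={c:+, f:-; rest ⊤}
  B4:   IN={c:+, f:-; rest ⊤}   OUT={c:+, e:+, f:-; rest ⊤}
  B5:   IN={c:+, e:+, f:-; rest ⊤}   OUT={b:+, c:+, e:+, f:-; rest ⊤}

Merge at B4: IN[B4] = OUT[B2] ⊔ OUT[B3] = {a: ⊤, b: ⊤, c: +, d: ⊤, e: ⊤, f: -}
Applying B4's transfer function to that IN value gives OUT[B4] (row B4 above).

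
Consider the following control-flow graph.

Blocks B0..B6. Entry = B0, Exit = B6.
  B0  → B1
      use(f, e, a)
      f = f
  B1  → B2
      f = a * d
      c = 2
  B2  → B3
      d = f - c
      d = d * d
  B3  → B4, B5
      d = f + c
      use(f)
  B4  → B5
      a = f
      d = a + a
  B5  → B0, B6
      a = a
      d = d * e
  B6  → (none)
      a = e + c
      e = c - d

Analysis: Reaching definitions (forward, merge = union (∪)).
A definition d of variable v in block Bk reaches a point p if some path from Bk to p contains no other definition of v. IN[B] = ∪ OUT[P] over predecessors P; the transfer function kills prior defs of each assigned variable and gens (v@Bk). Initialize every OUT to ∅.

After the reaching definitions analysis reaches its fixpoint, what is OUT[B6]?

Answer: {a@B6, c@B1, d@B5, e@B6, f@B1}

Trace:
Fixpoint table:
  B0:   IN={a@B5, c@B1, d@B5, f@B1}   OUT={a@B5, c@B1, d@B5, f@B0}
  B1:   IN={a@B5, c@B1, d@B5, f@B0}   OUT={a@B5, c@B1, d@B5, f@B1}
  B2:   IN={a@B5, c@B1, d@B5, f@B1}   OUT={a@B5, c@B1, d@B2, f@B1}
  B3:   IN={a@B5, c@B1, d@B2, f@B1}   OUT={a@B5, c@B1, d@B3, f@B1}
  B4:   IN={a@B5, c@B1, d@B3, f@B1}   OUT={a@B4, c@B1, d@B4, f@B1}
  B5:   IN={a@B4, a@B5, c@B1, d@B3, d@B4, f@B1}   OUT={a@B5, c@B1, d@B5, f@B1}
  B6:   IN={a@B5, c@B1, d@B5, f@B1}   OUT={a@B6, c@B1, d@B5, e@B6, f@B1}

Merge at B6: IN[B6] = OUT[B5] = {a@B5, c@B1, d@B5, f@B1}
Applying B6's transfer function to that IN value gives OUT[B6] (row B6 above).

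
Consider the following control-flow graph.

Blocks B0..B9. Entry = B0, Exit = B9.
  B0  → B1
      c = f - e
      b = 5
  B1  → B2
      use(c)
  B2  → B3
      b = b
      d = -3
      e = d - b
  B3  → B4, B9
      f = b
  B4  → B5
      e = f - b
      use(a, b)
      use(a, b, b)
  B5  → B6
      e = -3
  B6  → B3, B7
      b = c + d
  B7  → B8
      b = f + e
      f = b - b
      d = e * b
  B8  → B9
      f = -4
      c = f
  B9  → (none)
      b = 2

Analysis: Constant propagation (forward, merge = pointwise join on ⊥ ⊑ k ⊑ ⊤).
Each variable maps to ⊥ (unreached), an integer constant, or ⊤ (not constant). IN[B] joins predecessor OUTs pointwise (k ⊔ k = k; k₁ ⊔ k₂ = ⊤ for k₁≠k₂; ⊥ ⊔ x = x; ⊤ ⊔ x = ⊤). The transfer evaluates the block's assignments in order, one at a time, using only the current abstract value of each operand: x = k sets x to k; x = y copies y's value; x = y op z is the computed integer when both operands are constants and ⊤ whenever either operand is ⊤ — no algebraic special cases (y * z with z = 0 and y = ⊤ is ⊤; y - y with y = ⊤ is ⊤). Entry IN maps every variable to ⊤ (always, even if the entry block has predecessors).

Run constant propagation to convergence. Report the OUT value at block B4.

Answer: {a: ⊤, b: ⊤, c: ⊤, d: -3, e: ⊤, f: ⊤}

Trace:
Fixpoint table:
  B0:   IN=(all ⊤)   OUT={b:5; rest ⊤}
  B1:   IN={b:5; rest ⊤}   OUT={b:5; rest ⊤}
  B2:   IN={b:5; rest ⊤}   OUT={b:5, d:-3, e:-8; rest ⊤}
  B3:   IN={d:-3; rest ⊤}   OUT={d:-3; rest ⊤}
  B4:   IN={d:-3; rest ⊤}   OUT={d:-3; rest ⊤}
  B5:   IN={d:-3; rest ⊤}   OUT={d:-3, e:-3; rest ⊤}
  B6:   IN={d:-3, e:-3; rest ⊤}   OUT={d:-3, e:-3; rest ⊤}
  B7:   IN={d:-3, e:-3; rest ⊤}   OUT={e:-3; rest ⊤}
  B8:   IN={e:-3; rest ⊤}   OUT={c:-4, e:-3, f:-4; rest ⊤}
  B9:   IN=(all ⊤)   OUT={b:2; rest ⊤}

Merge at B4: IN[B4] = OUT[B3] = {a: ⊤, b: ⊤, c: ⊤, d: -3, e: ⊤, f: ⊤}
Applying B4's transfer function to that IN value gives OUT[B4] (row B4 above).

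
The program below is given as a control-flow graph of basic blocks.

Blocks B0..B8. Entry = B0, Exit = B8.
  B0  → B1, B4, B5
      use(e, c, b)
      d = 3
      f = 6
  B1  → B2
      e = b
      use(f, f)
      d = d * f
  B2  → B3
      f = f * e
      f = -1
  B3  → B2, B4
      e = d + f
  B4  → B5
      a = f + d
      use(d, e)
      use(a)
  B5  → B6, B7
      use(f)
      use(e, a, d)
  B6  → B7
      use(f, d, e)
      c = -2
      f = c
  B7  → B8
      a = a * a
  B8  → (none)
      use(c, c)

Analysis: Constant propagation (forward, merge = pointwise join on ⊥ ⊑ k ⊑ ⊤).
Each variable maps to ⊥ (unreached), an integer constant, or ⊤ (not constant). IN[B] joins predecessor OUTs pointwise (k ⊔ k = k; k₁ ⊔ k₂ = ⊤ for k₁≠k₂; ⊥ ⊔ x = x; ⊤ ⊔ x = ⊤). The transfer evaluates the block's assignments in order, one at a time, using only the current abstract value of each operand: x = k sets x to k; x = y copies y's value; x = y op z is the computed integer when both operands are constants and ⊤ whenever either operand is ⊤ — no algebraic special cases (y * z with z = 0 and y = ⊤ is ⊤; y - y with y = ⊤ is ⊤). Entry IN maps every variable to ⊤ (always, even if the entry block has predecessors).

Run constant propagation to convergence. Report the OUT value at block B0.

Fixpoint table:
  B0: | IN=(all ⊤) | OUT={d:3, f:6; rest ⊤}
  B1: | IN={d:3, f:6; rest ⊤} | OUT={d:18, f:6; rest ⊤}
  B2: | IN={d:18; rest ⊤} | OUT={d:18, f:-1; rest ⊤}
  B3: | IN={d:18, f:-1; rest ⊤} | OUT={d:18, e:17, f:-1; rest ⊤}
  B4: | IN=(all ⊤) | OUT=(all ⊤)
  B5: | IN=(all ⊤) | OUT=(all ⊤)
  B6: | IN=(all ⊤) | OUT={c:-2, f:-2; rest ⊤}
  B7: | IN=(all ⊤) | OUT=(all ⊤)
  B8: | IN=(all ⊤) | OUT=(all ⊤)

B0 is the boundary node: IN[B0] = {a: ⊤, b: ⊤, c: ⊤, d: ⊤, e: ⊤, f: ⊤}
Applying B0's transfer function to that IN value gives OUT[B0] (row B0 above).

Answer: {a: ⊤, b: ⊤, c: ⊤, d: 3, e: ⊤, f: 6}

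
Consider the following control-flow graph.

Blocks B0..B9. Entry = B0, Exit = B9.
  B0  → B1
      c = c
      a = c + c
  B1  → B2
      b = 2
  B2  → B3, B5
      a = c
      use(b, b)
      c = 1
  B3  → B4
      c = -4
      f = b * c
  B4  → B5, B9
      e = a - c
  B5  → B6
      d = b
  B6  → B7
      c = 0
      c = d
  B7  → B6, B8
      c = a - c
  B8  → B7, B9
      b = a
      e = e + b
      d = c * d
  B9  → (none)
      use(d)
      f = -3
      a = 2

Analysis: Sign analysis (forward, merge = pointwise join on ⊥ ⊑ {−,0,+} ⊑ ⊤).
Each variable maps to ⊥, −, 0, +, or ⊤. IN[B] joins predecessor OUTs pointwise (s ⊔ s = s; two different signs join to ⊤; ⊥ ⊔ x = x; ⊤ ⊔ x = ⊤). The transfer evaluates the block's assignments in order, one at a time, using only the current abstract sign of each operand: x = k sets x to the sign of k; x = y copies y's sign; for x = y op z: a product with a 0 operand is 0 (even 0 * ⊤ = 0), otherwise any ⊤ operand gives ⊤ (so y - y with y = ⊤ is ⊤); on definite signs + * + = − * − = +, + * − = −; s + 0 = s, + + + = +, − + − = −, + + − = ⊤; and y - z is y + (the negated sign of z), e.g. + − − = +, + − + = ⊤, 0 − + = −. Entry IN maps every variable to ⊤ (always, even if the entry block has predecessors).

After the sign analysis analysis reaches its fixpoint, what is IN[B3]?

Answer: {a: ⊤, b: +, c: +, d: ⊤, e: ⊤, f: ⊤}

Trace:
Converged values:
  B0:   IN=(all ⊤)   OUT=(all ⊤)
  B1:   IN=(all ⊤)   OUT={b:+; rest ⊤}
  B2:   IN={b:+; rest ⊤}   OUT={b:+, c:+; rest ⊤}
  B3:   IN={b:+, c:+; rest ⊤}   OUT={b:+, c:-, f:-; rest ⊤}
  B4:   IN={b:+, c:-, f:-; rest ⊤}   OUT={b:+, c:-, f:-; rest ⊤}
  B5:   IN={b:+; rest ⊤}   OUT={b:+, d:+; rest ⊤}
  B6:   IN=(all ⊤)   OUT=(all ⊤)
  B7:   IN=(all ⊤)   OUT=(all ⊤)
  B8:   IN=(all ⊤)   OUT=(all ⊤)
  B9:   IN=(all ⊤)   OUT={a:+, f:-; rest ⊤}

Merge at B3: IN[B3] = OUT[B2] = {a: ⊤, b: +, c: +, d: ⊤, e: ⊤, f: ⊤}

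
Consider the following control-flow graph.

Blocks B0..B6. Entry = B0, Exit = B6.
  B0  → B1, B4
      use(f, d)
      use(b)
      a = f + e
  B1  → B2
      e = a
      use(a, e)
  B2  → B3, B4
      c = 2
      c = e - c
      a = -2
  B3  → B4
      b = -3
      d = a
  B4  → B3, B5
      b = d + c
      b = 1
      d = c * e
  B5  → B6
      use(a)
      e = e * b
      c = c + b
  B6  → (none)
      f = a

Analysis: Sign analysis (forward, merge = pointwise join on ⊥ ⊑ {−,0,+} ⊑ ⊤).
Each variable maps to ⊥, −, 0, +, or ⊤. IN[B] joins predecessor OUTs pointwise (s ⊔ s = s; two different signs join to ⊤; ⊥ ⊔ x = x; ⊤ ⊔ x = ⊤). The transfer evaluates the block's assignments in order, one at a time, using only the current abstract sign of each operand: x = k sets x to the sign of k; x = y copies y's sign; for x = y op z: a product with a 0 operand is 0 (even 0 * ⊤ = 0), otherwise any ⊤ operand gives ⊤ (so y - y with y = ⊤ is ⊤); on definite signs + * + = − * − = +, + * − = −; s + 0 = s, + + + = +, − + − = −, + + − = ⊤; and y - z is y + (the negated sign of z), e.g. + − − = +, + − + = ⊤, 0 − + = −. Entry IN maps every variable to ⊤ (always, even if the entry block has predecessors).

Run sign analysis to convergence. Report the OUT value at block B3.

Converged values:
  B0:  IN=(all ⊤)  OUT=(all ⊤)
  B1:  IN=(all ⊤)  OUT=(all ⊤)
  B2:  IN=(all ⊤)  OUT={a:-; rest ⊤}
  B3:  IN=(all ⊤)  OUT={b:-; rest ⊤}
  B4:  IN=(all ⊤)  OUT={b:+; rest ⊤}
  B5:  IN={b:+; rest ⊤}  OUT={b:+; rest ⊤}
  B6:  IN={b:+; rest ⊤}  OUT={b:+; rest ⊤}

Merge at B3: IN[B3] = OUT[B2] ⊔ OUT[B4] = {a: ⊤, b: ⊤, c: ⊤, d: ⊤, e: ⊤, f: ⊤}
Applying B3's transfer function to that IN value gives OUT[B3] (row B3 above).

Answer: {a: ⊤, b: -, c: ⊤, d: ⊤, e: ⊤, f: ⊤}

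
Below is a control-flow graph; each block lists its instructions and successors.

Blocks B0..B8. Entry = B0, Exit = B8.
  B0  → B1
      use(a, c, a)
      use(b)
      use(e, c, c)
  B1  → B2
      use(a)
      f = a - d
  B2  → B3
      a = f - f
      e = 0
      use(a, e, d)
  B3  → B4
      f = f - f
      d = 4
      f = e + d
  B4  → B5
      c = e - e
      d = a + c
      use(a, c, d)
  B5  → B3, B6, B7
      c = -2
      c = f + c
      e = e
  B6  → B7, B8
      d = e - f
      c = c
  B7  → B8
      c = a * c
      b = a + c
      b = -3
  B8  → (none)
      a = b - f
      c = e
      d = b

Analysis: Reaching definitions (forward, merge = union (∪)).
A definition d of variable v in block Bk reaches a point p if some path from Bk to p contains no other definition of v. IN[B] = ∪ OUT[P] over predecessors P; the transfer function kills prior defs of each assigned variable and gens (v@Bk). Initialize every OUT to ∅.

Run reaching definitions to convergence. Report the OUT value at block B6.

Converged values:
  B0:  IN={}  OUT={}
  B1:  IN={}  OUT={f@B1}
  B2:  IN={f@B1}  OUT={a@B2, e@B2, f@B1}
  B3:  IN={a@B2, c@B5, d@B4, e@B2, e@B5, f@B1, f@B3}  OUT={a@B2, c@B5, d@B3, e@B2, e@B5, f@B3}
  B4:  IN={a@B2, c@B5, d@B3, e@B2, e@B5, f@B3}  OUT={a@B2, c@B4, d@B4, e@B2, e@B5, f@B3}
  B5:  IN={a@B2, c@B4, d@B4, e@B2, e@B5, f@B3}  OUT={a@B2, c@B5, d@B4, e@B5, f@B3}
  B6:  IN={a@B2, c@B5, d@B4, e@B5, f@B3}  OUT={a@B2, c@B6, d@B6, e@B5, f@B3}
  B7:  IN={a@B2, c@B5, c@B6, d@B4, d@B6, e@B5, f@B3}  OUT={a@B2, b@B7, c@B7, d@B4, d@B6, e@B5, f@B3}
  B8:  IN={a@B2, b@B7, c@B6, c@B7, d@B4, d@B6, e@B5, f@B3}  OUT={a@B8, b@B7, c@B8, d@B8, e@B5, f@B3}

Merge at B6: IN[B6] = OUT[B5] = {a@B2, c@B5, d@B4, e@B5, f@B3}
Applying B6's transfer function to that IN value gives OUT[B6] (row B6 above).

Answer: {a@B2, c@B6, d@B6, e@B5, f@B3}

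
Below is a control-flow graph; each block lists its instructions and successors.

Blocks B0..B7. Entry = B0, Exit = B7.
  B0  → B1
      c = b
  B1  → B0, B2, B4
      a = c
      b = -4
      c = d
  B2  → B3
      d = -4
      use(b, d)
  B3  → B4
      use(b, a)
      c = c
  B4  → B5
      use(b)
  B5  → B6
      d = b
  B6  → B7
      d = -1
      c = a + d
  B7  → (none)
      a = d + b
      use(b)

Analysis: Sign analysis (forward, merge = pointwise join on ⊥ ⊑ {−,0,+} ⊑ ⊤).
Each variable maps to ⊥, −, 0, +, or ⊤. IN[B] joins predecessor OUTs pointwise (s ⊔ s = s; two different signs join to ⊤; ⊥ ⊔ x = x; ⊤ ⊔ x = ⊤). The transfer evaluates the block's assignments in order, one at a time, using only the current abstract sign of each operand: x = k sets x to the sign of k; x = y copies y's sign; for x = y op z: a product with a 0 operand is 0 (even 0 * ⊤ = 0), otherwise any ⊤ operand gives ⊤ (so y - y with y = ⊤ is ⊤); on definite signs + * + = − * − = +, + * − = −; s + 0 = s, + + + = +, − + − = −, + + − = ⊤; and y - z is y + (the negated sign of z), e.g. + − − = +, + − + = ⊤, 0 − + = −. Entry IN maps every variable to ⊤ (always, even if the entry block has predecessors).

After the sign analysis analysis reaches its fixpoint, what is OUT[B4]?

Answer: {a: ⊤, b: -, c: ⊤, d: ⊤, e: ⊤, f: ⊤}

Working:
Fixpoint table:
  B0:  IN=(all ⊤)  OUT=(all ⊤)
  B1:  IN=(all ⊤)  OUT={b:-; rest ⊤}
  B2:  IN={b:-; rest ⊤}  OUT={b:-, d:-; rest ⊤}
  B3:  IN={b:-, d:-; rest ⊤}  OUT={b:-, d:-; rest ⊤}
  B4:  IN={b:-; rest ⊤}  OUT={b:-; rest ⊤}
  B5:  IN={b:-; rest ⊤}  OUT={b:-, d:-; rest ⊤}
  B6:  IN={b:-, d:-; rest ⊤}  OUT={b:-, d:-; rest ⊤}
  B7:  IN={b:-, d:-; rest ⊤}  OUT={a:-, b:-, d:-; rest ⊤}

Merge at B4: IN[B4] = OUT[B1] ⊔ OUT[B3] = {a: ⊤, b: -, c: ⊤, d: ⊤, e: ⊤, f: ⊤}
Applying B4's transfer function to that IN value gives OUT[B4] (row B4 above).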